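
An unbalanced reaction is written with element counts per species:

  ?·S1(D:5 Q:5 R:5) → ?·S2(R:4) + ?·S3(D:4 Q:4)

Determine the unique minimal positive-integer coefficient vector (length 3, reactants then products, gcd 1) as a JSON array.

D: 4·5 = 20 | 5·0+5·4 = 20
Q: 4·5 = 20 | 5·0+5·4 = 20
R: 4·5 = 20 | 5·4+5·0 = 20
gcd(4,5,5) = 1

Coefficients: [4, 5, 5]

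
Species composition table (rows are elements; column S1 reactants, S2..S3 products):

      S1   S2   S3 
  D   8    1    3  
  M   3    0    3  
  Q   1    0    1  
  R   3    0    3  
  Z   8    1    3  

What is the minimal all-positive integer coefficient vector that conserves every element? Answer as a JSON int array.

D: 1·8 = 8 | 5·1+1·3 = 8
M: 1·3 = 3 | 5·0+1·3 = 3
Q: 1·1 = 1 | 5·0+1·1 = 1
R: 1·3 = 3 | 5·0+1·3 = 3
Z: 1·8 = 8 | 5·1+1·3 = 8
gcd(1,5,1) = 1

Coefficients: [1, 5, 1]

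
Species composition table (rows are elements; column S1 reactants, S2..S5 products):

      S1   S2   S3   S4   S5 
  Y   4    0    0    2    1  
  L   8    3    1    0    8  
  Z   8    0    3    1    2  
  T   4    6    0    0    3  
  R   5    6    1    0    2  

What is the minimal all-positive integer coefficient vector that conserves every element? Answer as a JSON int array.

Y: 3·4 = 12 | 1·0+5·0+5·2+2·1 = 12
L: 3·8 = 24 | 1·3+5·1+5·0+2·8 = 24
Z: 3·8 = 24 | 1·0+5·3+5·1+2·2 = 24
T: 3·4 = 12 | 1·6+5·0+5·0+2·3 = 12
R: 3·5 = 15 | 1·6+5·1+5·0+2·2 = 15
gcd(3,1,5,5,2) = 1

Coefficients: [3, 1, 5, 5, 2]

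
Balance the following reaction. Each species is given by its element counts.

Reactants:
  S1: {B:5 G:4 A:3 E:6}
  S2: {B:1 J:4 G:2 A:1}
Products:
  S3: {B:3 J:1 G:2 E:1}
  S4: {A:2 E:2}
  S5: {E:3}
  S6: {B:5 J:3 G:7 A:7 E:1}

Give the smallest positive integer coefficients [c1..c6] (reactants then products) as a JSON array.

Coefficients: [5, 3, 6, 2, 6, 2]

B: 5·5+3·1 = 28 | 6·3+2·0+6·0+2·5 = 28
J: 5·0+3·4 = 12 | 6·1+2·0+6·0+2·3 = 12
G: 5·4+3·2 = 26 | 6·2+2·0+6·0+2·7 = 26
A: 5·3+3·1 = 18 | 6·0+2·2+6·0+2·7 = 18
E: 5·6+3·0 = 30 | 6·1+2·2+6·3+2·1 = 30
gcd(5,3,6,2,6,2) = 1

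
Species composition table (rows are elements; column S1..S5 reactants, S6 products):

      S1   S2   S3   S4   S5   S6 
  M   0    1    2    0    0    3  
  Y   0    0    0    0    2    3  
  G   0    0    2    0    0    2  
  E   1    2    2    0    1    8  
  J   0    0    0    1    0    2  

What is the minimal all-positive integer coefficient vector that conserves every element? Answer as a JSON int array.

Coefficients: [5, 2, 2, 4, 3, 2]

M: 5·0+2·1+2·2+4·0+3·0 = 6 | 2·3 = 6
Y: 5·0+2·0+2·0+4·0+3·2 = 6 | 2·3 = 6
G: 5·0+2·0+2·2+4·0+3·0 = 4 | 2·2 = 4
E: 5·1+2·2+2·2+4·0+3·1 = 16 | 2·8 = 16
J: 5·0+2·0+2·0+4·1+3·0 = 4 | 2·2 = 4
gcd(5,2,2,4,3,2) = 1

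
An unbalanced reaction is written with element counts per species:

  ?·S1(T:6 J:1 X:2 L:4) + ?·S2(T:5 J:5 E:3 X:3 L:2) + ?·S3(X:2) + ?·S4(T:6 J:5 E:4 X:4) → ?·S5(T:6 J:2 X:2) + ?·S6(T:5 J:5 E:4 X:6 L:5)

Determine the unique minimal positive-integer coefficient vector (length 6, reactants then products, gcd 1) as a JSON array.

T: 3·6+4·5+5·0+1·6 = 44 | 4·6+4·5 = 44
J: 3·1+4·5+5·0+1·5 = 28 | 4·2+4·5 = 28
E: 3·0+4·3+5·0+1·4 = 16 | 4·0+4·4 = 16
X: 3·2+4·3+5·2+1·4 = 32 | 4·2+4·6 = 32
L: 3·4+4·2+5·0+1·0 = 20 | 4·0+4·5 = 20
gcd(3,4,5,1,4,4) = 1

Coefficients: [3, 4, 5, 1, 4, 4]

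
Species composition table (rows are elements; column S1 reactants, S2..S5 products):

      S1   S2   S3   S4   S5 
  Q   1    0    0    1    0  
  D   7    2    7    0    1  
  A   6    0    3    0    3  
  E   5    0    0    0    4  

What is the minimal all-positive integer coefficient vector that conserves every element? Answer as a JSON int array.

Q: 4·1 = 4 | 1·0+3·0+4·1+5·0 = 4
D: 4·7 = 28 | 1·2+3·7+4·0+5·1 = 28
A: 4·6 = 24 | 1·0+3·3+4·0+5·3 = 24
E: 4·5 = 20 | 1·0+3·0+4·0+5·4 = 20
gcd(4,1,3,4,5) = 1

Coefficients: [4, 1, 3, 4, 5]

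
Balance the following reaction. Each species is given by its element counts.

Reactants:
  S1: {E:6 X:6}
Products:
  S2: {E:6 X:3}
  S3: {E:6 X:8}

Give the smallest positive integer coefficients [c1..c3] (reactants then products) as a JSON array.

Coefficients: [5, 2, 3]

E: 5·6 = 30 | 2·6+3·6 = 30
X: 5·6 = 30 | 2·3+3·8 = 30
gcd(5,2,3) = 1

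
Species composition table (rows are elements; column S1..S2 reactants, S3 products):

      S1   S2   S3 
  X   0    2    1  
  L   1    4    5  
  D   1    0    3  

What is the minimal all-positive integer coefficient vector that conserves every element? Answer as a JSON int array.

X: 6·0+1·2 = 2 | 2·1 = 2
L: 6·1+1·4 = 10 | 2·5 = 10
D: 6·1+1·0 = 6 | 2·3 = 6
gcd(6,1,2) = 1

Coefficients: [6, 1, 2]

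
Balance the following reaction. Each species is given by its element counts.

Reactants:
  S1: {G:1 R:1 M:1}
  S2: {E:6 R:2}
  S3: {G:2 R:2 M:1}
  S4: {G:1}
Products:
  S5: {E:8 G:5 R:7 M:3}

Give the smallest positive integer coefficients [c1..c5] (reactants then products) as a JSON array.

E: 5·0+4·6+4·0+2·0 = 24 | 3·8 = 24
G: 5·1+4·0+4·2+2·1 = 15 | 3·5 = 15
R: 5·1+4·2+4·2+2·0 = 21 | 3·7 = 21
M: 5·1+4·0+4·1+2·0 = 9 | 3·3 = 9
gcd(5,4,4,2,3) = 1

Coefficients: [5, 4, 4, 2, 3]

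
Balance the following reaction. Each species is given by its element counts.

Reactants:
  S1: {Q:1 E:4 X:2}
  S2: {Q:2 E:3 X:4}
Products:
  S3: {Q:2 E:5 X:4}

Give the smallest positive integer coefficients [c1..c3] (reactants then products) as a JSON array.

Q: 4·1+3·2 = 10 | 5·2 = 10
E: 4·4+3·3 = 25 | 5·5 = 25
X: 4·2+3·4 = 20 | 5·4 = 20
gcd(4,3,5) = 1

Coefficients: [4, 3, 5]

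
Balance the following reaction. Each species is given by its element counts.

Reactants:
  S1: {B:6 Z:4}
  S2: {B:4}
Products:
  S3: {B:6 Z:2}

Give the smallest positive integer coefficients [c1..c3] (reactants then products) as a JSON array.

Coefficients: [2, 3, 4]

B: 2·6+3·4 = 24 | 4·6 = 24
Z: 2·4+3·0 = 8 | 4·2 = 8
gcd(2,3,4) = 1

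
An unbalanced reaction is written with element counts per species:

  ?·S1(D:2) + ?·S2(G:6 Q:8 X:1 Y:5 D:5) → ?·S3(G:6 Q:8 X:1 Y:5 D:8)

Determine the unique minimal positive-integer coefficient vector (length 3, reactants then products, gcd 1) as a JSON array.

G: 3·0+2·6 = 12 | 2·6 = 12
Q: 3·0+2·8 = 16 | 2·8 = 16
X: 3·0+2·1 = 2 | 2·1 = 2
Y: 3·0+2·5 = 10 | 2·5 = 10
D: 3·2+2·5 = 16 | 2·8 = 16
gcd(3,2,2) = 1

Coefficients: [3, 2, 2]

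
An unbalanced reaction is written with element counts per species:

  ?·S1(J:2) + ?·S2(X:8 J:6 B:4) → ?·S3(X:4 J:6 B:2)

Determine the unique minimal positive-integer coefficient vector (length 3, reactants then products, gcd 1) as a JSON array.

Coefficients: [3, 1, 2]

X: 3·0+1·8 = 8 | 2·4 = 8
J: 3·2+1·6 = 12 | 2·6 = 12
B: 3·0+1·4 = 4 | 2·2 = 4
gcd(3,1,2) = 1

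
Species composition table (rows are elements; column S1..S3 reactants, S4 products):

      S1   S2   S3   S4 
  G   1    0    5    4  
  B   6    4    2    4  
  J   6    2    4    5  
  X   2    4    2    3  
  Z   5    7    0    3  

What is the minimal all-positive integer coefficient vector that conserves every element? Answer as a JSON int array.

Coefficients: [1, 1, 3, 4]

G: 1·1+1·0+3·5 = 16 | 4·4 = 16
B: 1·6+1·4+3·2 = 16 | 4·4 = 16
J: 1·6+1·2+3·4 = 20 | 4·5 = 20
X: 1·2+1·4+3·2 = 12 | 4·3 = 12
Z: 1·5+1·7+3·0 = 12 | 4·3 = 12
gcd(1,1,3,4) = 1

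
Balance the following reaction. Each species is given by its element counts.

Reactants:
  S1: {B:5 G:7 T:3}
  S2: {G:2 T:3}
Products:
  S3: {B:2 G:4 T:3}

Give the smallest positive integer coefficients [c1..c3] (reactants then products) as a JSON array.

B: 2·5+3·0 = 10 | 5·2 = 10
G: 2·7+3·2 = 20 | 5·4 = 20
T: 2·3+3·3 = 15 | 5·3 = 15
gcd(2,3,5) = 1

Coefficients: [2, 3, 5]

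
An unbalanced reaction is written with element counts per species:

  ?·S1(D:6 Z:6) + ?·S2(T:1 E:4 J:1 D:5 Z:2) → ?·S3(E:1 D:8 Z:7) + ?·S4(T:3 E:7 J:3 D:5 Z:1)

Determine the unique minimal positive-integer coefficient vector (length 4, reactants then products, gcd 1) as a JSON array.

Coefficients: [5, 3, 5, 1]

T: 5·0+3·1 = 3 | 5·0+1·3 = 3
E: 5·0+3·4 = 12 | 5·1+1·7 = 12
J: 5·0+3·1 = 3 | 5·0+1·3 = 3
D: 5·6+3·5 = 45 | 5·8+1·5 = 45
Z: 5·6+3·2 = 36 | 5·7+1·1 = 36
gcd(5,3,5,1) = 1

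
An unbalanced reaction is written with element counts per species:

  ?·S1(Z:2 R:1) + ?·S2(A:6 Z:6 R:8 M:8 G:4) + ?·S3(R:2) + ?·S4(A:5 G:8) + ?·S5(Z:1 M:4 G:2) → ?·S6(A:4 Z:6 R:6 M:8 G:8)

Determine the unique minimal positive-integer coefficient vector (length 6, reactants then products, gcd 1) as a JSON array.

Coefficients: [6, 1, 5, 2, 6, 4]

A: 6·0+1·6+5·0+2·5+6·0 = 16 | 4·4 = 16
Z: 6·2+1·6+5·0+2·0+6·1 = 24 | 4·6 = 24
R: 6·1+1·8+5·2+2·0+6·0 = 24 | 4·6 = 24
M: 6·0+1·8+5·0+2·0+6·4 = 32 | 4·8 = 32
G: 6·0+1·4+5·0+2·8+6·2 = 32 | 4·8 = 32
gcd(6,1,5,2,6,4) = 1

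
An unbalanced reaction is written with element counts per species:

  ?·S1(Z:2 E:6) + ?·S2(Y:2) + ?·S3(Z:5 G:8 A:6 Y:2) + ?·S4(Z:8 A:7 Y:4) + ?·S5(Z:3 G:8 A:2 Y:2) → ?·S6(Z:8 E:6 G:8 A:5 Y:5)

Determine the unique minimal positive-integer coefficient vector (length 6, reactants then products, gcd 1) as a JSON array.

Coefficients: [6, 5, 1, 2, 5, 6]

Z: 6·2+5·0+1·5+2·8+5·3 = 48 | 6·8 = 48
E: 6·6+5·0+1·0+2·0+5·0 = 36 | 6·6 = 36
G: 6·0+5·0+1·8+2·0+5·8 = 48 | 6·8 = 48
A: 6·0+5·0+1·6+2·7+5·2 = 30 | 6·5 = 30
Y: 6·0+5·2+1·2+2·4+5·2 = 30 | 6·5 = 30
gcd(6,5,1,2,5,6) = 1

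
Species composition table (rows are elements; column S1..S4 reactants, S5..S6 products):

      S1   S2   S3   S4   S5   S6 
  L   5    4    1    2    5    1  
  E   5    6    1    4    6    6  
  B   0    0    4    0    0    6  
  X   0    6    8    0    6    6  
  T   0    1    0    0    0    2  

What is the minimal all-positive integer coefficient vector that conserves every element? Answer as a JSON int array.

Coefficients: [1, 4, 3, 4, 6, 2]

L: 1·5+4·4+3·1+4·2 = 32 | 6·5+2·1 = 32
E: 1·5+4·6+3·1+4·4 = 48 | 6·6+2·6 = 48
B: 1·0+4·0+3·4+4·0 = 12 | 6·0+2·6 = 12
X: 1·0+4·6+3·8+4·0 = 48 | 6·6+2·6 = 48
T: 1·0+4·1+3·0+4·0 = 4 | 6·0+2·2 = 4
gcd(1,4,3,4,6,2) = 1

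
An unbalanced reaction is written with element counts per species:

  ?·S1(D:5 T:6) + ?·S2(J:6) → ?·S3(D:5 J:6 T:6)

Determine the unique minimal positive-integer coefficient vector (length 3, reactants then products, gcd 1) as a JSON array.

Coefficients: [1, 1, 1]

D: 1·5+1·0 = 5 | 1·5 = 5
J: 1·0+1·6 = 6 | 1·6 = 6
T: 1·6+1·0 = 6 | 1·6 = 6
gcd(1,1,1) = 1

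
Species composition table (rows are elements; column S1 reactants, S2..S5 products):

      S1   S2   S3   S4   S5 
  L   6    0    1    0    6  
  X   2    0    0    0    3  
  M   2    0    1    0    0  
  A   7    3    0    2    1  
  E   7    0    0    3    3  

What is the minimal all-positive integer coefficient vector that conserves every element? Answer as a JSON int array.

Coefficients: [3, 3, 6, 5, 2]

L: 3·6 = 18 | 3·0+6·1+5·0+2·6 = 18
X: 3·2 = 6 | 3·0+6·0+5·0+2·3 = 6
M: 3·2 = 6 | 3·0+6·1+5·0+2·0 = 6
A: 3·7 = 21 | 3·3+6·0+5·2+2·1 = 21
E: 3·7 = 21 | 3·0+6·0+5·3+2·3 = 21
gcd(3,3,6,5,2) = 1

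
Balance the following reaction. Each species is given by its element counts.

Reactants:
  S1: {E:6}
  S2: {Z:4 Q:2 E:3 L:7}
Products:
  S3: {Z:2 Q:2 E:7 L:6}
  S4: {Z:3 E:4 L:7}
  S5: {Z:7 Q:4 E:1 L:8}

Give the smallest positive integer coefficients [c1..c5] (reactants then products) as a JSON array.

Coefficients: [1, 6, 2, 2, 2]

Z: 1·0+6·4 = 24 | 2·2+2·3+2·7 = 24
Q: 1·0+6·2 = 12 | 2·2+2·0+2·4 = 12
E: 1·6+6·3 = 24 | 2·7+2·4+2·1 = 24
L: 1·0+6·7 = 42 | 2·6+2·7+2·8 = 42
gcd(1,6,2,2,2) = 1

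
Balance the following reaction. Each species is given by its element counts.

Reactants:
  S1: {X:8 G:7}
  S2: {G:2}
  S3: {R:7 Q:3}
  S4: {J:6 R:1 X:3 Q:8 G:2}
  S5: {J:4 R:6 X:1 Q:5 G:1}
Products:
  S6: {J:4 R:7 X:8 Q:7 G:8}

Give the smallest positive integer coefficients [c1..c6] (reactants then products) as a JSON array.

J: 4·0+3·0+3·0+2·6+2·4 = 20 | 5·4 = 20
R: 4·0+3·0+3·7+2·1+2·6 = 35 | 5·7 = 35
X: 4·8+3·0+3·0+2·3+2·1 = 40 | 5·8 = 40
Q: 4·0+3·0+3·3+2·8+2·5 = 35 | 5·7 = 35
G: 4·7+3·2+3·0+2·2+2·1 = 40 | 5·8 = 40
gcd(4,3,3,2,2,5) = 1

Coefficients: [4, 3, 3, 2, 2, 5]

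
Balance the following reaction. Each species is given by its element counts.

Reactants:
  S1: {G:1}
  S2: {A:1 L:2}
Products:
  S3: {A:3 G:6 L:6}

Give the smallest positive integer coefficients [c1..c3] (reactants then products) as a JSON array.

Coefficients: [6, 3, 1]

A: 6·0+3·1 = 3 | 1·3 = 3
G: 6·1+3·0 = 6 | 1·6 = 6
L: 6·0+3·2 = 6 | 1·6 = 6
gcd(6,3,1) = 1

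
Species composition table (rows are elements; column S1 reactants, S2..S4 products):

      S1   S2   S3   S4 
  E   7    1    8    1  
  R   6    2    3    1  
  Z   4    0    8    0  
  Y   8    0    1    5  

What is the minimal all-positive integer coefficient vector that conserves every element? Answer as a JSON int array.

Coefficients: [2, 3, 1, 3]

E: 2·7 = 14 | 3·1+1·8+3·1 = 14
R: 2·6 = 12 | 3·2+1·3+3·1 = 12
Z: 2·4 = 8 | 3·0+1·8+3·0 = 8
Y: 2·8 = 16 | 3·0+1·1+3·5 = 16
gcd(2,3,1,3) = 1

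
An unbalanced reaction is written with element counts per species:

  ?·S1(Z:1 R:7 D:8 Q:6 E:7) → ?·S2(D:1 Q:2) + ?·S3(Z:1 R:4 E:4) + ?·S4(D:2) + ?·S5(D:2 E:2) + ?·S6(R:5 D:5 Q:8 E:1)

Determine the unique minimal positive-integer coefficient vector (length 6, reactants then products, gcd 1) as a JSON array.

Coefficients: [5, 3, 5, 5, 6, 3]

Z: 5·1 = 5 | 3·0+5·1+5·0+6·0+3·0 = 5
R: 5·7 = 35 | 3·0+5·4+5·0+6·0+3·5 = 35
D: 5·8 = 40 | 3·1+5·0+5·2+6·2+3·5 = 40
Q: 5·6 = 30 | 3·2+5·0+5·0+6·0+3·8 = 30
E: 5·7 = 35 | 3·0+5·4+5·0+6·2+3·1 = 35
gcd(5,3,5,5,6,3) = 1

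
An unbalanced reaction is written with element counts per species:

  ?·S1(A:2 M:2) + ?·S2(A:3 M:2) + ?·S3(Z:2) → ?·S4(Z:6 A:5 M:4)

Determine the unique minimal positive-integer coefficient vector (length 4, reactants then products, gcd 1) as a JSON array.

Z: 1·0+1·0+3·2 = 6 | 1·6 = 6
A: 1·2+1·3+3·0 = 5 | 1·5 = 5
M: 1·2+1·2+3·0 = 4 | 1·4 = 4
gcd(1,1,3,1) = 1

Coefficients: [1, 1, 3, 1]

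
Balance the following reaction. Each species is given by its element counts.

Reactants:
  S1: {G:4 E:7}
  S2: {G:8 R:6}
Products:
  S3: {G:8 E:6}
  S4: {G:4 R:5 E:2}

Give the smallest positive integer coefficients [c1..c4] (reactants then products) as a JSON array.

G: 6·4+5·8 = 64 | 5·8+6·4 = 64
R: 6·0+5·6 = 30 | 5·0+6·5 = 30
E: 6·7+5·0 = 42 | 5·6+6·2 = 42
gcd(6,5,5,6) = 1

Coefficients: [6, 5, 5, 6]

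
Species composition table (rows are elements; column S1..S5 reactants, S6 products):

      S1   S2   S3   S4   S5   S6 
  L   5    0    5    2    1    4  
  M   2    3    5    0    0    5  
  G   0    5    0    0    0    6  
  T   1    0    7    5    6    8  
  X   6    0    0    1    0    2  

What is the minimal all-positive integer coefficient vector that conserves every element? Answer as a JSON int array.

Coefficients: [1, 6, 1, 4, 2, 5]

L: 1·5+6·0+1·5+4·2+2·1 = 20 | 5·4 = 20
M: 1·2+6·3+1·5+4·0+2·0 = 25 | 5·5 = 25
G: 1·0+6·5+1·0+4·0+2·0 = 30 | 5·6 = 30
T: 1·1+6·0+1·7+4·5+2·6 = 40 | 5·8 = 40
X: 1·6+6·0+1·0+4·1+2·0 = 10 | 5·2 = 10
gcd(1,6,1,4,2,5) = 1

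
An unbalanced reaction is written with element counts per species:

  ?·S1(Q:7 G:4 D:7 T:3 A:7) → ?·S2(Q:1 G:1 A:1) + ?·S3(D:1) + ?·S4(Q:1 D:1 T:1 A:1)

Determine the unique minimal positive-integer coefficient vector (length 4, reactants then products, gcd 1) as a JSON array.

Coefficients: [1, 4, 4, 3]

Q: 1·7 = 7 | 4·1+4·0+3·1 = 7
G: 1·4 = 4 | 4·1+4·0+3·0 = 4
D: 1·7 = 7 | 4·0+4·1+3·1 = 7
T: 1·3 = 3 | 4·0+4·0+3·1 = 3
A: 1·7 = 7 | 4·1+4·0+3·1 = 7
gcd(1,4,4,3) = 1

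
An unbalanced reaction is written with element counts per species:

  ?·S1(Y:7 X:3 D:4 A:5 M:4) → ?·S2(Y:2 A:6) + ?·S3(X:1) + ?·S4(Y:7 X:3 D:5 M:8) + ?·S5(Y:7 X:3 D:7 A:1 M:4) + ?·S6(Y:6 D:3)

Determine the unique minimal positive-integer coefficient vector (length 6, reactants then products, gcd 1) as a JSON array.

Coefficients: [5, 4, 6, 2, 1, 1]

Y: 5·7 = 35 | 4·2+6·0+2·7+1·7+1·6 = 35
X: 5·3 = 15 | 4·0+6·1+2·3+1·3+1·0 = 15
D: 5·4 = 20 | 4·0+6·0+2·5+1·7+1·3 = 20
A: 5·5 = 25 | 4·6+6·0+2·0+1·1+1·0 = 25
M: 5·4 = 20 | 4·0+6·0+2·8+1·4+1·0 = 20
gcd(5,4,6,2,1,1) = 1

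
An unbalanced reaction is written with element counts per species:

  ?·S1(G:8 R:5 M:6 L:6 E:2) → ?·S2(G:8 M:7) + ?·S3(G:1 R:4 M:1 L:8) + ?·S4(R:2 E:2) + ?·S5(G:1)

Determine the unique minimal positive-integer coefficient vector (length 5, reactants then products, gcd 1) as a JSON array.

Coefficients: [4, 3, 3, 4, 5]

G: 4·8 = 32 | 3·8+3·1+4·0+5·1 = 32
R: 4·5 = 20 | 3·0+3·4+4·2+5·0 = 20
M: 4·6 = 24 | 3·7+3·1+4·0+5·0 = 24
L: 4·6 = 24 | 3·0+3·8+4·0+5·0 = 24
E: 4·2 = 8 | 3·0+3·0+4·2+5·0 = 8
gcd(4,3,3,4,5) = 1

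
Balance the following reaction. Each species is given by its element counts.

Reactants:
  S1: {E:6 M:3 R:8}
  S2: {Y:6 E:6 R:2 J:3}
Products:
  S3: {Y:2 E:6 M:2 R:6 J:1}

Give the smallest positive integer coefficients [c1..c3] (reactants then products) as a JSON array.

Coefficients: [2, 1, 3]

Y: 2·0+1·6 = 6 | 3·2 = 6
E: 2·6+1·6 = 18 | 3·6 = 18
M: 2·3+1·0 = 6 | 3·2 = 6
R: 2·8+1·2 = 18 | 3·6 = 18
J: 2·0+1·3 = 3 | 3·1 = 3
gcd(2,1,3) = 1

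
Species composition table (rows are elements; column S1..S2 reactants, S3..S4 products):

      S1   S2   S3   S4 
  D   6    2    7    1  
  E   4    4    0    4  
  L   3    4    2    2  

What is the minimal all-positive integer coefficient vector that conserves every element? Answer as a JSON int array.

Coefficients: [4, 1, 3, 5]

D: 4·6+1·2 = 26 | 3·7+5·1 = 26
E: 4·4+1·4 = 20 | 3·0+5·4 = 20
L: 4·3+1·4 = 16 | 3·2+5·2 = 16
gcd(4,1,3,5) = 1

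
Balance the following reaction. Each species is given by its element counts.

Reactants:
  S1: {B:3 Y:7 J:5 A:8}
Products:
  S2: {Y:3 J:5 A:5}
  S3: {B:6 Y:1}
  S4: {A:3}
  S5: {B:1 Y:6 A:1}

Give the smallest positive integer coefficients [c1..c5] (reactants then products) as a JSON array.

Coefficients: [5, 5, 2, 4, 3]

B: 5·3 = 15 | 5·0+2·6+4·0+3·1 = 15
Y: 5·7 = 35 | 5·3+2·1+4·0+3·6 = 35
J: 5·5 = 25 | 5·5+2·0+4·0+3·0 = 25
A: 5·8 = 40 | 5·5+2·0+4·3+3·1 = 40
gcd(5,5,2,4,3) = 1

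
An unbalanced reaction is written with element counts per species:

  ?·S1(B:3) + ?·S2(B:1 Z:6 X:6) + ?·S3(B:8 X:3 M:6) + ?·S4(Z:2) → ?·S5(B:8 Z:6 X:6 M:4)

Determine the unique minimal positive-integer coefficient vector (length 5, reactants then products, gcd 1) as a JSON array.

Coefficients: [2, 2, 2, 3, 3]

B: 2·3+2·1+2·8+3·0 = 24 | 3·8 = 24
Z: 2·0+2·6+2·0+3·2 = 18 | 3·6 = 18
X: 2·0+2·6+2·3+3·0 = 18 | 3·6 = 18
M: 2·0+2·0+2·6+3·0 = 12 | 3·4 = 12
gcd(2,2,2,3,3) = 1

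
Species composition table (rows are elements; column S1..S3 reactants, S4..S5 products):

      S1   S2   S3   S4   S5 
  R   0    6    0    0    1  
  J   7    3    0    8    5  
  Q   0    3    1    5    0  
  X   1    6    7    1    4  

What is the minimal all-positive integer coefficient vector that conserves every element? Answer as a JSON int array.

R: 5·0+1·6+2·0 = 6 | 1·0+6·1 = 6
J: 5·7+1·3+2·0 = 38 | 1·8+6·5 = 38
Q: 5·0+1·3+2·1 = 5 | 1·5+6·0 = 5
X: 5·1+1·6+2·7 = 25 | 1·1+6·4 = 25
gcd(5,1,2,1,6) = 1

Coefficients: [5, 1, 2, 1, 6]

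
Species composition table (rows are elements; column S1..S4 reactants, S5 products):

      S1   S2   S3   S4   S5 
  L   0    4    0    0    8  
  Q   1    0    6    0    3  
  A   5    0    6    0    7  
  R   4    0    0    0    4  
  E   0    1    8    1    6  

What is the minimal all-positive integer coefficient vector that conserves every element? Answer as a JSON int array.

Coefficients: [3, 6, 1, 4, 3]

L: 3·0+6·4+1·0+4·0 = 24 | 3·8 = 24
Q: 3·1+6·0+1·6+4·0 = 9 | 3·3 = 9
A: 3·5+6·0+1·6+4·0 = 21 | 3·7 = 21
R: 3·4+6·0+1·0+4·0 = 12 | 3·4 = 12
E: 3·0+6·1+1·8+4·1 = 18 | 3·6 = 18
gcd(3,6,1,4,3) = 1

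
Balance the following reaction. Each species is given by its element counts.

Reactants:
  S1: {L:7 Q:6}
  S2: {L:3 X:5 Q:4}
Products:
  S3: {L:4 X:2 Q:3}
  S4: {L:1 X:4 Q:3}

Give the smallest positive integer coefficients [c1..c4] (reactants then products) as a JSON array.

L: 1·7+6·3 = 25 | 5·4+5·1 = 25
X: 1·0+6·5 = 30 | 5·2+5·4 = 30
Q: 1·6+6·4 = 30 | 5·3+5·3 = 30
gcd(1,6,5,5) = 1

Coefficients: [1, 6, 5, 5]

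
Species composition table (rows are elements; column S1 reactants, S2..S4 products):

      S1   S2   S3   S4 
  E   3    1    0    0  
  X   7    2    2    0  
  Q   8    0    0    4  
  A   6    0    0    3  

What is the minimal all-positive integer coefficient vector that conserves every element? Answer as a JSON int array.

E: 2·3 = 6 | 6·1+1·0+4·0 = 6
X: 2·7 = 14 | 6·2+1·2+4·0 = 14
Q: 2·8 = 16 | 6·0+1·0+4·4 = 16
A: 2·6 = 12 | 6·0+1·0+4·3 = 12
gcd(2,6,1,4) = 1

Coefficients: [2, 6, 1, 4]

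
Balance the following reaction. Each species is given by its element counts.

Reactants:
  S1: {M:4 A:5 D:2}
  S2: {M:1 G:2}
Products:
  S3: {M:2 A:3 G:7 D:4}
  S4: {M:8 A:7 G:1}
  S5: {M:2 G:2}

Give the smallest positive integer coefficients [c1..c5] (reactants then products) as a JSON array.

Coefficients: [2, 6, 1, 1, 2]

M: 2·4+6·1 = 14 | 1·2+1·8+2·2 = 14
A: 2·5+6·0 = 10 | 1·3+1·7+2·0 = 10
G: 2·0+6·2 = 12 | 1·7+1·1+2·2 = 12
D: 2·2+6·0 = 4 | 1·4+1·0+2·0 = 4
gcd(2,6,1,1,2) = 1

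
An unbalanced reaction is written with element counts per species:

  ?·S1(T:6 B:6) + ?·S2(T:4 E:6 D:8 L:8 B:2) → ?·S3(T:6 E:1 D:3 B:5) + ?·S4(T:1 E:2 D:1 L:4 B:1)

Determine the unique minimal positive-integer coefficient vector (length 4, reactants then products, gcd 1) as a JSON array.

Coefficients: [5, 3, 6, 6]

T: 5·6+3·4 = 42 | 6·6+6·1 = 42
E: 5·0+3·6 = 18 | 6·1+6·2 = 18
D: 5·0+3·8 = 24 | 6·3+6·1 = 24
L: 5·0+3·8 = 24 | 6·0+6·4 = 24
B: 5·6+3·2 = 36 | 6·5+6·1 = 36
gcd(5,3,6,6) = 1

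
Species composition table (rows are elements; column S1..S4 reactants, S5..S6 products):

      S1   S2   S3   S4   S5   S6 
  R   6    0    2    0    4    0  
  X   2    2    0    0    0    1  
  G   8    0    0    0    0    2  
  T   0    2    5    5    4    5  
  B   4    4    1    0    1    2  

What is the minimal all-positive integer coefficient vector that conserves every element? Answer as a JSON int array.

R: 1·6+1·0+3·2+3·0 = 12 | 3·4+4·0 = 12
X: 1·2+1·2+3·0+3·0 = 4 | 3·0+4·1 = 4
G: 1·8+1·0+3·0+3·0 = 8 | 3·0+4·2 = 8
T: 1·0+1·2+3·5+3·5 = 32 | 3·4+4·5 = 32
B: 1·4+1·4+3·1+3·0 = 11 | 3·1+4·2 = 11
gcd(1,1,3,3,3,4) = 1

Coefficients: [1, 1, 3, 3, 3, 4]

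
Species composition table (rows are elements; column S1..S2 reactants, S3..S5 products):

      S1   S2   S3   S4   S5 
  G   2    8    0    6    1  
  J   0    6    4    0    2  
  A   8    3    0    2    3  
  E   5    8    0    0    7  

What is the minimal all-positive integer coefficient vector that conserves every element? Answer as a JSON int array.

Coefficients: [2, 4, 3, 5, 6]

G: 2·2+4·8 = 36 | 3·0+5·6+6·1 = 36
J: 2·0+4·6 = 24 | 3·4+5·0+6·2 = 24
A: 2·8+4·3 = 28 | 3·0+5·2+6·3 = 28
E: 2·5+4·8 = 42 | 3·0+5·0+6·7 = 42
gcd(2,4,3,5,6) = 1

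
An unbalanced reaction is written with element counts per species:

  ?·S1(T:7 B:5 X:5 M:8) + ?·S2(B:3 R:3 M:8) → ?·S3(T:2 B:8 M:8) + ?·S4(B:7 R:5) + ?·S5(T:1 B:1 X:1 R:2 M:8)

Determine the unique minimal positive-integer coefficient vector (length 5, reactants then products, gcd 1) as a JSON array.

T: 1·7+5·0 = 7 | 1·2+1·0+5·1 = 7
B: 1·5+5·3 = 20 | 1·8+1·7+5·1 = 20
X: 1·5+5·0 = 5 | 1·0+1·0+5·1 = 5
R: 1·0+5·3 = 15 | 1·0+1·5+5·2 = 15
M: 1·8+5·8 = 48 | 1·8+1·0+5·8 = 48
gcd(1,5,1,1,5) = 1

Coefficients: [1, 5, 1, 1, 5]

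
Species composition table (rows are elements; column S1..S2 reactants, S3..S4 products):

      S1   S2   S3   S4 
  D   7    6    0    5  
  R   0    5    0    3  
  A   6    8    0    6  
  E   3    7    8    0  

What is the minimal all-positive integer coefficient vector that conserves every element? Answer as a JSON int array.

Coefficients: [1, 3, 3, 5]

D: 1·7+3·6 = 25 | 3·0+5·5 = 25
R: 1·0+3·5 = 15 | 3·0+5·3 = 15
A: 1·6+3·8 = 30 | 3·0+5·6 = 30
E: 1·3+3·7 = 24 | 3·8+5·0 = 24
gcd(1,3,3,5) = 1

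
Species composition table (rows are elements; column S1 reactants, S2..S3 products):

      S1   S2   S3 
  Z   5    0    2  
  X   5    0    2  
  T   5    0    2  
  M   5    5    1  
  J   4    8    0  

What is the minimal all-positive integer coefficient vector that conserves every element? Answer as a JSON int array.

Z: 2·5 = 10 | 1·0+5·2 = 10
X: 2·5 = 10 | 1·0+5·2 = 10
T: 2·5 = 10 | 1·0+5·2 = 10
M: 2·5 = 10 | 1·5+5·1 = 10
J: 2·4 = 8 | 1·8+5·0 = 8
gcd(2,1,5) = 1

Coefficients: [2, 1, 5]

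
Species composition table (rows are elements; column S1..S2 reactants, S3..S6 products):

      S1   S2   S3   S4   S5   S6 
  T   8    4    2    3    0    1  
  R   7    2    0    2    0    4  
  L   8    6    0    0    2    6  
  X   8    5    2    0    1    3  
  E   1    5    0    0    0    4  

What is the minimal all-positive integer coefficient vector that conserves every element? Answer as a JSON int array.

T: 2·8+2·4 = 24 | 6·2+3·3+5·0+3·1 = 24
R: 2·7+2·2 = 18 | 6·0+3·2+5·0+3·4 = 18
L: 2·8+2·6 = 28 | 6·0+3·0+5·2+3·6 = 28
X: 2·8+2·5 = 26 | 6·2+3·0+5·1+3·3 = 26
E: 2·1+2·5 = 12 | 6·0+3·0+5·0+3·4 = 12
gcd(2,2,6,3,5,3) = 1

Coefficients: [2, 2, 6, 3, 5, 3]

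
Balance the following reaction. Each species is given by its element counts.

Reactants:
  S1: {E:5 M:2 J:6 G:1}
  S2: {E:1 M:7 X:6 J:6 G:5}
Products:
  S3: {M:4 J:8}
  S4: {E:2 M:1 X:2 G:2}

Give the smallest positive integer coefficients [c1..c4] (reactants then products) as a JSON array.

E: 2·5+2·1 = 12 | 3·0+6·2 = 12
M: 2·2+2·7 = 18 | 3·4+6·1 = 18
X: 2·0+2·6 = 12 | 3·0+6·2 = 12
J: 2·6+2·6 = 24 | 3·8+6·0 = 24
G: 2·1+2·5 = 12 | 3·0+6·2 = 12
gcd(2,2,3,6) = 1

Coefficients: [2, 2, 3, 6]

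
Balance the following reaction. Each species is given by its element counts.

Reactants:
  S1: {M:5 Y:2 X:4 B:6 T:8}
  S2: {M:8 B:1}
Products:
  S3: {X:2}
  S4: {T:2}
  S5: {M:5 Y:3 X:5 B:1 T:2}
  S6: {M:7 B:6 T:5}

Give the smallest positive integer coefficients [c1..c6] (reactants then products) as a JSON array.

Coefficients: [6, 4, 2, 5, 4, 6]

M: 6·5+4·8 = 62 | 2·0+5·0+4·5+6·7 = 62
Y: 6·2+4·0 = 12 | 2·0+5·0+4·3+6·0 = 12
X: 6·4+4·0 = 24 | 2·2+5·0+4·5+6·0 = 24
B: 6·6+4·1 = 40 | 2·0+5·0+4·1+6·6 = 40
T: 6·8+4·0 = 48 | 2·0+5·2+4·2+6·5 = 48
gcd(6,4,2,5,4,6) = 1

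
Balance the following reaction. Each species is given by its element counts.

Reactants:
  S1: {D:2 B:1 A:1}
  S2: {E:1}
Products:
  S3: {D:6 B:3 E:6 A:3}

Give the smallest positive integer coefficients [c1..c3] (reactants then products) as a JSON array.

Coefficients: [3, 6, 1]

D: 3·2+6·0 = 6 | 1·6 = 6
B: 3·1+6·0 = 3 | 1·3 = 3
E: 3·0+6·1 = 6 | 1·6 = 6
A: 3·1+6·0 = 3 | 1·3 = 3
gcd(3,6,1) = 1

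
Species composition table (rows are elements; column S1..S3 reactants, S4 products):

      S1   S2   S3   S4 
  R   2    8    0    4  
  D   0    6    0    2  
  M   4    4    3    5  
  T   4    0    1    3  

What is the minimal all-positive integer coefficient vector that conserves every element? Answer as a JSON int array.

Coefficients: [2, 1, 1, 3]

R: 2·2+1·8+1·0 = 12 | 3·4 = 12
D: 2·0+1·6+1·0 = 6 | 3·2 = 6
M: 2·4+1·4+1·3 = 15 | 3·5 = 15
T: 2·4+1·0+1·1 = 9 | 3·3 = 9
gcd(2,1,1,3) = 1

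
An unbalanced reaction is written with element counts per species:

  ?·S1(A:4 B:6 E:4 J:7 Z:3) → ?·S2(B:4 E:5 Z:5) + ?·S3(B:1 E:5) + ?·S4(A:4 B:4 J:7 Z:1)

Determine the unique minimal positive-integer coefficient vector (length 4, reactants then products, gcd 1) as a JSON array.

Coefficients: [5, 2, 2, 5]

A: 5·4 = 20 | 2·0+2·0+5·4 = 20
B: 5·6 = 30 | 2·4+2·1+5·4 = 30
E: 5·4 = 20 | 2·5+2·5+5·0 = 20
J: 5·7 = 35 | 2·0+2·0+5·7 = 35
Z: 5·3 = 15 | 2·5+2·0+5·1 = 15
gcd(5,2,2,5) = 1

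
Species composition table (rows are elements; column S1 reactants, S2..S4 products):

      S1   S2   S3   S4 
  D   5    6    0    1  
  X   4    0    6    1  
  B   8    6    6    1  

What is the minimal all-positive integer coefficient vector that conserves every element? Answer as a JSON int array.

Coefficients: [6, 4, 3, 6]

D: 6·5 = 30 | 4·6+3·0+6·1 = 30
X: 6·4 = 24 | 4·0+3·6+6·1 = 24
B: 6·8 = 48 | 4·6+3·6+6·1 = 48
gcd(6,4,3,6) = 1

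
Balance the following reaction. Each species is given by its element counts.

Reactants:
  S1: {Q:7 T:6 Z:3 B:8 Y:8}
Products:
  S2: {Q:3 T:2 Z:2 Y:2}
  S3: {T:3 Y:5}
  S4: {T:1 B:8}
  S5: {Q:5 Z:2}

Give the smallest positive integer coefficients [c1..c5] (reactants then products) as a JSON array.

Coefficients: [4, 1, 6, 4, 5]

Q: 4·7 = 28 | 1·3+6·0+4·0+5·5 = 28
T: 4·6 = 24 | 1·2+6·3+4·1+5·0 = 24
Z: 4·3 = 12 | 1·2+6·0+4·0+5·2 = 12
B: 4·8 = 32 | 1·0+6·0+4·8+5·0 = 32
Y: 4·8 = 32 | 1·2+6·5+4·0+5·0 = 32
gcd(4,1,6,4,5) = 1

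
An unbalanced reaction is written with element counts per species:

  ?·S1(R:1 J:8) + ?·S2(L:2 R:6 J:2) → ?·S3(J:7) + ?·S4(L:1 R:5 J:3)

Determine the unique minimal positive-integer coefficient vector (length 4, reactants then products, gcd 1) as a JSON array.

Coefficients: [4, 1, 4, 2]

L: 4·0+1·2 = 2 | 4·0+2·1 = 2
R: 4·1+1·6 = 10 | 4·0+2·5 = 10
J: 4·8+1·2 = 34 | 4·7+2·3 = 34
gcd(4,1,4,2) = 1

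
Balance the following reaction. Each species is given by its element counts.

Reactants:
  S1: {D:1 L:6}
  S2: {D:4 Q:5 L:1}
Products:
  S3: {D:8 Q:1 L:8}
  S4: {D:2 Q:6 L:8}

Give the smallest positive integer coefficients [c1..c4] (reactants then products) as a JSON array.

Coefficients: [6, 4, 2, 3]

D: 6·1+4·4 = 22 | 2·8+3·2 = 22
Q: 6·0+4·5 = 20 | 2·1+3·6 = 20
L: 6·6+4·1 = 40 | 2·8+3·8 = 40
gcd(6,4,2,3) = 1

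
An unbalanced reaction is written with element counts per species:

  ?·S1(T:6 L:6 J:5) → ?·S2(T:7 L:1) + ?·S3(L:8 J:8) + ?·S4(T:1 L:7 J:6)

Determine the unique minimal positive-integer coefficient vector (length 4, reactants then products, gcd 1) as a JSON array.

Coefficients: [6, 5, 3, 1]

T: 6·6 = 36 | 5·7+3·0+1·1 = 36
L: 6·6 = 36 | 5·1+3·8+1·7 = 36
J: 6·5 = 30 | 5·0+3·8+1·6 = 30
gcd(6,5,3,1) = 1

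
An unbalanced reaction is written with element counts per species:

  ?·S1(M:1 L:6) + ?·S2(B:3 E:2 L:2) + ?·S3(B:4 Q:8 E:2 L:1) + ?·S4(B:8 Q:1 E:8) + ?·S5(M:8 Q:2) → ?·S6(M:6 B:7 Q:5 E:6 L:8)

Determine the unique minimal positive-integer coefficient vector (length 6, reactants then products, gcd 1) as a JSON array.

M: 6·1+1·0+2·0+3·0+3·8 = 30 | 5·6 = 30
B: 6·0+1·3+2·4+3·8+3·0 = 35 | 5·7 = 35
Q: 6·0+1·0+2·8+3·1+3·2 = 25 | 5·5 = 25
E: 6·0+1·2+2·2+3·8+3·0 = 30 | 5·6 = 30
L: 6·6+1·2+2·1+3·0+3·0 = 40 | 5·8 = 40
gcd(6,1,2,3,3,5) = 1

Coefficients: [6, 1, 2, 3, 3, 5]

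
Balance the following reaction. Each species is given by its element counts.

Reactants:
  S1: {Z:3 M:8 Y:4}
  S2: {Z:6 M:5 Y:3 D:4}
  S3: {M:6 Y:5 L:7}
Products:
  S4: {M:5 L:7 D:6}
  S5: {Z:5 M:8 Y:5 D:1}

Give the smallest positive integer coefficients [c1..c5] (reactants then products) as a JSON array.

Coefficients: [4, 3, 1, 1, 6]

Z: 4·3+3·6+1·0 = 30 | 1·0+6·5 = 30
M: 4·8+3·5+1·6 = 53 | 1·5+6·8 = 53
Y: 4·4+3·3+1·5 = 30 | 1·0+6·5 = 30
L: 4·0+3·0+1·7 = 7 | 1·7+6·0 = 7
D: 4·0+3·4+1·0 = 12 | 1·6+6·1 = 12
gcd(4,3,1,1,6) = 1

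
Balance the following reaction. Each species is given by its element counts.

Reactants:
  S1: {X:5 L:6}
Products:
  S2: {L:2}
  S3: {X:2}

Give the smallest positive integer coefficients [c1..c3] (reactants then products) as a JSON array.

X: 2·5 = 10 | 6·0+5·2 = 10
L: 2·6 = 12 | 6·2+5·0 = 12
gcd(2,6,5) = 1

Coefficients: [2, 6, 5]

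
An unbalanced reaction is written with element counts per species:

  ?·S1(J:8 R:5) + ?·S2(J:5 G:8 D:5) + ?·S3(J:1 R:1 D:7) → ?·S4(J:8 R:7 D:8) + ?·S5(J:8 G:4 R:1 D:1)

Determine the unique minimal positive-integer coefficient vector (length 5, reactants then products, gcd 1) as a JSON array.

Coefficients: [4, 1, 3, 3, 2]

J: 4·8+1·5+3·1 = 40 | 3·8+2·8 = 40
G: 4·0+1·8+3·0 = 8 | 3·0+2·4 = 8
R: 4·5+1·0+3·1 = 23 | 3·7+2·1 = 23
D: 4·0+1·5+3·7 = 26 | 3·8+2·1 = 26
gcd(4,1,3,3,2) = 1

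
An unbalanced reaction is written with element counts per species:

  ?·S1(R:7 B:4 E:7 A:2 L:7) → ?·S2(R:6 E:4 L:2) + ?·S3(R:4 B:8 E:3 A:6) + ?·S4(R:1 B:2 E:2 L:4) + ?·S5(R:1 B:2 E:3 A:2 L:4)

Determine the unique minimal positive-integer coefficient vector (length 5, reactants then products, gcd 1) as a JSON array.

R: 6·7 = 42 | 5·6+1·4+5·1+3·1 = 42
B: 6·4 = 24 | 5·0+1·8+5·2+3·2 = 24
E: 6·7 = 42 | 5·4+1·3+5·2+3·3 = 42
A: 6·2 = 12 | 5·0+1·6+5·0+3·2 = 12
L: 6·7 = 42 | 5·2+1·0+5·4+3·4 = 42
gcd(6,5,1,5,3) = 1

Coefficients: [6, 5, 1, 5, 3]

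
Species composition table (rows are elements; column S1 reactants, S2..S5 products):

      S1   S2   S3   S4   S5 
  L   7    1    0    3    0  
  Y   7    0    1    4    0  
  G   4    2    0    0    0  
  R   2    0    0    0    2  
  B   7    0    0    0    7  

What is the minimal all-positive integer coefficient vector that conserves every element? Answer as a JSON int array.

L: 3·7 = 21 | 6·1+1·0+5·3+3·0 = 21
Y: 3·7 = 21 | 6·0+1·1+5·4+3·0 = 21
G: 3·4 = 12 | 6·2+1·0+5·0+3·0 = 12
R: 3·2 = 6 | 6·0+1·0+5·0+3·2 = 6
B: 3·7 = 21 | 6·0+1·0+5·0+3·7 = 21
gcd(3,6,1,5,3) = 1

Coefficients: [3, 6, 1, 5, 3]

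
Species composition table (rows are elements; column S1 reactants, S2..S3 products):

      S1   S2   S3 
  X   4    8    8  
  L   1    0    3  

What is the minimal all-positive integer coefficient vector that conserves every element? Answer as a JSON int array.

X: 6·4 = 24 | 1·8+2·8 = 24
L: 6·1 = 6 | 1·0+2·3 = 6
gcd(6,1,2) = 1

Coefficients: [6, 1, 2]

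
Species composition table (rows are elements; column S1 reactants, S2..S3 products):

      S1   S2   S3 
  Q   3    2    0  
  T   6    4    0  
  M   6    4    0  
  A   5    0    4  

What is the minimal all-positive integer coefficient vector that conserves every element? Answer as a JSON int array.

Q: 4·3 = 12 | 6·2+5·0 = 12
T: 4·6 = 24 | 6·4+5·0 = 24
M: 4·6 = 24 | 6·4+5·0 = 24
A: 4·5 = 20 | 6·0+5·4 = 20
gcd(4,6,5) = 1

Coefficients: [4, 6, 5]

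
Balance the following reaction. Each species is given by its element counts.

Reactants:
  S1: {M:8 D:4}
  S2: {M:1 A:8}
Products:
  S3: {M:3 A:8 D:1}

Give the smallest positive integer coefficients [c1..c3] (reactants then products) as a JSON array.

Coefficients: [1, 4, 4]

M: 1·8+4·1 = 12 | 4·3 = 12
A: 1·0+4·8 = 32 | 4·8 = 32
D: 1·4+4·0 = 4 | 4·1 = 4
gcd(1,4,4) = 1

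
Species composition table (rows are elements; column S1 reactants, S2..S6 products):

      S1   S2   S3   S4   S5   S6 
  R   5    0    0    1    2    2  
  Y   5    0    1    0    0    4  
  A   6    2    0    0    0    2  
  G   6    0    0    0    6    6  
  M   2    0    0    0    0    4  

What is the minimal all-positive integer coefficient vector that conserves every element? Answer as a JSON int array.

R: 2·5 = 10 | 5·0+6·0+6·1+1·2+1·2 = 10
Y: 2·5 = 10 | 5·0+6·1+6·0+1·0+1·4 = 10
A: 2·6 = 12 | 5·2+6·0+6·0+1·0+1·2 = 12
G: 2·6 = 12 | 5·0+6·0+6·0+1·6+1·6 = 12
M: 2·2 = 4 | 5·0+6·0+6·0+1·0+1·4 = 4
gcd(2,5,6,6,1,1) = 1

Coefficients: [2, 5, 6, 6, 1, 1]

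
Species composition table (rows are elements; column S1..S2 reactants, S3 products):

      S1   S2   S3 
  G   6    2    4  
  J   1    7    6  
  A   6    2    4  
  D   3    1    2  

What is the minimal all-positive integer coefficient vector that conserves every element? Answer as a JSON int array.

Coefficients: [2, 4, 5]

G: 2·6+4·2 = 20 | 5·4 = 20
J: 2·1+4·7 = 30 | 5·6 = 30
A: 2·6+4·2 = 20 | 5·4 = 20
D: 2·3+4·1 = 10 | 5·2 = 10
gcd(2,4,5) = 1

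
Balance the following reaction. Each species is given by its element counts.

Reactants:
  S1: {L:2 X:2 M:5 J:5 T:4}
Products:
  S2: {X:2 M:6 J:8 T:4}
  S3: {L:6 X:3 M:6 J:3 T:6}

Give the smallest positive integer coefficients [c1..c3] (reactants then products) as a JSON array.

Coefficients: [6, 3, 2]

L: 6·2 = 12 | 3·0+2·6 = 12
X: 6·2 = 12 | 3·2+2·3 = 12
M: 6·5 = 30 | 3·6+2·6 = 30
J: 6·5 = 30 | 3·8+2·3 = 30
T: 6·4 = 24 | 3·4+2·6 = 24
gcd(6,3,2) = 1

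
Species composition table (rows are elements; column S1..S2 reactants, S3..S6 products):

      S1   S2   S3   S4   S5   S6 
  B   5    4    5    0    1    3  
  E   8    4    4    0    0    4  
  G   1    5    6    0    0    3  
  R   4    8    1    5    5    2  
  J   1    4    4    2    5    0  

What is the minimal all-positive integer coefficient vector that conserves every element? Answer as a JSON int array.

B: 1·5+4·4 = 21 | 1·5+4·0+1·1+5·3 = 21
E: 1·8+4·4 = 24 | 1·4+4·0+1·0+5·4 = 24
G: 1·1+4·5 = 21 | 1·6+4·0+1·0+5·3 = 21
R: 1·4+4·8 = 36 | 1·1+4·5+1·5+5·2 = 36
J: 1·1+4·4 = 17 | 1·4+4·2+1·5+5·0 = 17
gcd(1,4,1,4,1,5) = 1

Coefficients: [1, 4, 1, 4, 1, 5]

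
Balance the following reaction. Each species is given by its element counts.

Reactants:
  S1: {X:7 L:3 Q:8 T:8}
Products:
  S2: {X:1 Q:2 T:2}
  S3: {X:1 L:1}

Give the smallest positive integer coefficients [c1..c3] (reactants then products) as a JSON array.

Coefficients: [1, 4, 3]

X: 1·7 = 7 | 4·1+3·1 = 7
L: 1·3 = 3 | 4·0+3·1 = 3
Q: 1·8 = 8 | 4·2+3·0 = 8
T: 1·8 = 8 | 4·2+3·0 = 8
gcd(1,4,3) = 1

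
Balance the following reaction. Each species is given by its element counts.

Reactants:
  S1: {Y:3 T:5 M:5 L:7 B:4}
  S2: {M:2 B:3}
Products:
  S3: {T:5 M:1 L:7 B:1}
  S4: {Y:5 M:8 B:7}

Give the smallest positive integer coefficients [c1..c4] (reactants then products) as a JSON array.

Coefficients: [5, 2, 5, 3]

Y: 5·3+2·0 = 15 | 5·0+3·5 = 15
T: 5·5+2·0 = 25 | 5·5+3·0 = 25
M: 5·5+2·2 = 29 | 5·1+3·8 = 29
L: 5·7+2·0 = 35 | 5·7+3·0 = 35
B: 5·4+2·3 = 26 | 5·1+3·7 = 26
gcd(5,2,5,3) = 1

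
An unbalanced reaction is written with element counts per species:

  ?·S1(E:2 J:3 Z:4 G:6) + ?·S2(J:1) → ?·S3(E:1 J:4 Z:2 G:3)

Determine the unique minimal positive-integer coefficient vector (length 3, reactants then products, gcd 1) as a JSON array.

Coefficients: [1, 5, 2]

E: 1·2+5·0 = 2 | 2·1 = 2
J: 1·3+5·1 = 8 | 2·4 = 8
Z: 1·4+5·0 = 4 | 2·2 = 4
G: 1·6+5·0 = 6 | 2·3 = 6
gcd(1,5,2) = 1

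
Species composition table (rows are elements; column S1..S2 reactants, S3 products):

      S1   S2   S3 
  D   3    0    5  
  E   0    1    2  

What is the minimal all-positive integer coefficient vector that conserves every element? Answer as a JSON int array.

D: 5·3+6·0 = 15 | 3·5 = 15
E: 5·0+6·1 = 6 | 3·2 = 6
gcd(5,6,3) = 1

Coefficients: [5, 6, 3]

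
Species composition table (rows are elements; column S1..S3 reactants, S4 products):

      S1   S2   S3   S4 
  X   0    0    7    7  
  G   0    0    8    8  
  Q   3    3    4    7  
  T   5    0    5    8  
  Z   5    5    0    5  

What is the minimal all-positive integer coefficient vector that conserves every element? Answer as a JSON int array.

Coefficients: [3, 2, 5, 5]

X: 3·0+2·0+5·7 = 35 | 5·7 = 35
G: 3·0+2·0+5·8 = 40 | 5·8 = 40
Q: 3·3+2·3+5·4 = 35 | 5·7 = 35
T: 3·5+2·0+5·5 = 40 | 5·8 = 40
Z: 3·5+2·5+5·0 = 25 | 5·5 = 25
gcd(3,2,5,5) = 1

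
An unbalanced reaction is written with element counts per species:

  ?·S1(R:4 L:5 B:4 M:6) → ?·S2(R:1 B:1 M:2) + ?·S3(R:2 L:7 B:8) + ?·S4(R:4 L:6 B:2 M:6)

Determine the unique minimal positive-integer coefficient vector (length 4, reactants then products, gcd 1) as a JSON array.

Coefficients: [5, 6, 1, 3]

R: 5·4 = 20 | 6·1+1·2+3·4 = 20
L: 5·5 = 25 | 6·0+1·7+3·6 = 25
B: 5·4 = 20 | 6·1+1·8+3·2 = 20
M: 5·6 = 30 | 6·2+1·0+3·6 = 30
gcd(5,6,1,3) = 1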